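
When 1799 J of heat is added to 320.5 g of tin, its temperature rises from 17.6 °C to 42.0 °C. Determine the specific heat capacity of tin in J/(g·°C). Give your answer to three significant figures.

c = 0.230 J/(g·°C)

c = q / (m ΔT) = 1799 / (320.5 × 24.4)
c = 1799 / 7820.2 = 0.230 J/(g·°C)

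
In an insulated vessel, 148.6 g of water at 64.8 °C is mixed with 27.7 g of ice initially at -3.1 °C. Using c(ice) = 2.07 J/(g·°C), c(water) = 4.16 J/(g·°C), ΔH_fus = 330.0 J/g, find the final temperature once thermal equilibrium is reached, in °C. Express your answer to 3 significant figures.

T_f = 41.9 °C

Heat to bring ice to 0 °C and melt it: q₁ = 27.7×2.07×3.1 + 27.7×330.0 = 9318.8 J
Heat the water can supply cooling to 0 °C: 148.6×4.16×64.8 = 40057.8 J > q₁, so all ice melts.
Energy balance: 148.6×4.16×(64.8 − T) = 9318.8 + 27.7×4.16×(T − 0)
618.176(64.8 − T) = 9318.8 + 115.232 T
40057.8 − 9318.8 = 733.408 T
T = 30739.0 / 733.408 = 41.91 °C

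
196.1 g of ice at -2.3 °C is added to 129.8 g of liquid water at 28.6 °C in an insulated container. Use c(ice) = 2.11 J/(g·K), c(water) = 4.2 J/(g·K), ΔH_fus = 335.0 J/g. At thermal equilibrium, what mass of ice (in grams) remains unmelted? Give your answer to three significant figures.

m_ice remaining = 152 g

Heat to warm all ice to 0 °C: 196.1×2.11×2.3 = 951.67 J
Heat released by water cooling to 0 °C: 129.8×4.2×28.6 = 15592 J
15592 J < 951.67 + 196.1×335.0 = 66645.17 J, so not all ice melts; final T = 0 °C.
Heat left for melting: 15592 − 951.67 = 14640.33 J
Mass melted = 14640.33 / 335.0 = 43.70 g
Ice remaining = 196.1 − 43.70 = 152.40 g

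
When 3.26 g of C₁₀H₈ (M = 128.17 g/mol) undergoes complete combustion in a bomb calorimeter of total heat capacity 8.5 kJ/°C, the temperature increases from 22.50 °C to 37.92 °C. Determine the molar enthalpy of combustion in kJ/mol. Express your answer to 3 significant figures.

ΔT = 37.92 − 22.50 = 15.42 °C
q_cal = C_cal × ΔT = 8.5 × 15.42 = 131.07 kJ
n = 3.26 / 128.17 = 0.02543 mol
q_rxn = −q_cal = -131.07 kJ
ΔH = -131.07 / 0.02543 = -5154 kJ/mol

ΔH = -5150 kJ/mol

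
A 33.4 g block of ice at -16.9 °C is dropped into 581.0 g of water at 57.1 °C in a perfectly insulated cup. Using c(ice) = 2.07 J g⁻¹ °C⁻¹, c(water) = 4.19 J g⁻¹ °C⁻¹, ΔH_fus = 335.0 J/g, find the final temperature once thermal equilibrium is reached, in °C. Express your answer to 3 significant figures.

Heat to bring ice to 0 °C and melt it: q₁ = 33.4×2.07×16.9 + 33.4×335.0 = 12357 J
Heat the water can supply cooling to 0 °C: 581.0×4.19×57.1 = 139004 J > q₁, so all ice melts.
Energy balance: 581.0×4.19×(57.1 − T) = 12357 + 33.4×4.19×(T − 0)
2434.39(57.1 − T) = 12357 + 139.946 T
139004 − 12357 = 2574.336 T
T = 126647 / 2574.336 = 49.20 °C

T_f = 49.2 °C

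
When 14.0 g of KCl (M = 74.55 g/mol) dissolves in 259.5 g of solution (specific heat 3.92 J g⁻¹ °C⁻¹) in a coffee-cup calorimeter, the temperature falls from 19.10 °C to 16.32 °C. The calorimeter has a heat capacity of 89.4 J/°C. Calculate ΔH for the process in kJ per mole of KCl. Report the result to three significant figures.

|ΔT| = |16.32 − 19.10| = 2.78 °C
|q_surr| = (259.5 × 3.92 + 89.4) × 2.78 = 1106.64 × 2.78 = 3076 J
n(KCl) = 14.0 / 74.55 = 0.1878 mol
Temperature fell, so q_rxn = +|q_surr| = 3.076 kJ
ΔH = q_rxn / n = 16.38 kJ/mol

ΔH = 16.4 kJ/mol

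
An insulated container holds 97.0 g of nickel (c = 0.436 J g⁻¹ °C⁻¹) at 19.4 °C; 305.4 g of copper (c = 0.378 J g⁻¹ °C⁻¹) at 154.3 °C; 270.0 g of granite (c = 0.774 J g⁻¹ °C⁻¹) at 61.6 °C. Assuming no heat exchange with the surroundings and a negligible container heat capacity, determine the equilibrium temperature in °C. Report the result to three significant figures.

T_f = 85.9 °C

Σ mᵢcᵢ(T − Tᵢ) = 0  ⇒  T = Σ mᵢcᵢTᵢ / Σ mᵢcᵢ
Σ mᵢcᵢ = 97.0×0.436 + 305.4×0.378 + 270.0×0.774 = 366.7132
Σ mᵢcᵢTᵢ = 42.292×19.4 + 115.4412×154.3 + 208.98×61.6 = 31506
T = 31506 / 366.7132 = 85.91 °C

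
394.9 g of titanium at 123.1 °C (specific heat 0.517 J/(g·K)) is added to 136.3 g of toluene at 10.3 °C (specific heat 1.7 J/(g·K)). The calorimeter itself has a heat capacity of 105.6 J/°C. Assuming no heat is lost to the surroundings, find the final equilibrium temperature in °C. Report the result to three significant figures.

Heat lost by titanium = heat gained by toluene + calorimeter.
(394.9)(0.517)(123.1 − T) = [(136.3)(1.7) + 105.6](T − 10.3)
204.1633 (123.1 − T) = 337.31 (T − 10.3)
25133 − 204.1633 T = 337.31 T − 3474.3
28607.3 = 541.4733 T
T = 52.83 °C

T_f = 52.8 °C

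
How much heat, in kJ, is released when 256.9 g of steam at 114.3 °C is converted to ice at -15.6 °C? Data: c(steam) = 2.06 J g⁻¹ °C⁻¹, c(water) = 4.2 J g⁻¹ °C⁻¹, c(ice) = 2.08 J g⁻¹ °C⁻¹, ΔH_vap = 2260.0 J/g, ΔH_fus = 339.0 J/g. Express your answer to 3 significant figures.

q1 (cool steam 114.3→100 °C): 256.9 × 2.06 × 14.3 = 7568 J
q2 (condense at 100 °C): 256.9 × 2260.0 = 580594 J
q3 (cool water 100→0 °C): 256.9 × 4.2 × 100.0 = 107898 J
q4 (freeze at 0 °C): 256.9 × 339.0 = 87089 J
q5 (cool ice 0→-15.6 °C): 256.9 × 2.08 × 15.6 = 8336 J
Total: 7568 + 580594 + 107898 + 87089 + 8336 = 791485 J = 791 kJ

q = 791 kJ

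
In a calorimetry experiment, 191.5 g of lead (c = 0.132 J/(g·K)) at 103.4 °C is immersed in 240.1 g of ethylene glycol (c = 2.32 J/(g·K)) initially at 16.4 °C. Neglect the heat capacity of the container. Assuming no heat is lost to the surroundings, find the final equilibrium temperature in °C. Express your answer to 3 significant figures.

T_f = 20.2 °C

Heat lost by lead = heat gained by ethylene glycol.
(191.5)(0.132)(103.4 − T) = (240.1)(2.32)(T − 16.4)
25.278 (103.4 − T) = 557.032 (T − 16.4)
2613.7 − 25.278 T = 557.032 T − 9135.3
11749.0 = 582.310 T
T = 20.18 °C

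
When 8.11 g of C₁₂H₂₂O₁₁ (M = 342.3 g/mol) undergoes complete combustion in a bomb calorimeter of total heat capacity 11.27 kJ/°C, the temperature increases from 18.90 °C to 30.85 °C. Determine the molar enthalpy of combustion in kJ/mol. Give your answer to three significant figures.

ΔH = -5680 kJ/mol

ΔT = 30.85 − 18.90 = 11.95 °C
q_cal = C_cal × ΔT = 11.27 × 11.95 = 134.6765 kJ
n = 8.11 / 342.3 = 0.02369 mol
q_rxn = −q_cal = -134.6765 kJ
ΔH = -134.6765 / 0.02369 = -5684.95 kJ/mol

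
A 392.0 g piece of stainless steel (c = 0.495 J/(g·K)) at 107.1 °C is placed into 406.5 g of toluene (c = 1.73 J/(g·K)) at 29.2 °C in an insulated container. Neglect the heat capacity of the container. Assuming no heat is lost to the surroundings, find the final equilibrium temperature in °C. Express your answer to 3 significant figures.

T_f = 46.0 °C

Heat lost by stainless steel = heat gained by toluene.
(392.0)(0.495)(107.1 − T) = (406.5)(1.73)(T − 29.2)
194.04 (107.1 − T) = 703.245 (T − 29.2)
20782 − 194.04 T = 703.245 T − 20535
41317 = 897.285 T
T = 46.047 °C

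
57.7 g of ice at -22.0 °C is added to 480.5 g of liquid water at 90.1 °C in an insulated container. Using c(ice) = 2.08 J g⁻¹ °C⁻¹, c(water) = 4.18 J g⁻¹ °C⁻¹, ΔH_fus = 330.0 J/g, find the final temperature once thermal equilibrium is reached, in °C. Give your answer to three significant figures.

T_f = 70.8 °C

Heat to bring ice to 0 °C and melt it: q₁ = 57.7×2.08×22.0 + 57.7×330.0 = 21681 J
Heat the water can supply cooling to 0 °C: 480.5×4.18×90.1 = 180965 J > q₁, so all ice melts.
Energy balance: 480.5×4.18×(90.1 − T) = 21681 + 57.7×4.18×(T − 0)
2008.49(90.1 − T) = 21681 + 241.186 T
180965 − 21681 = 2249.676 T
T = 159284 / 2249.676 = 70.80 °C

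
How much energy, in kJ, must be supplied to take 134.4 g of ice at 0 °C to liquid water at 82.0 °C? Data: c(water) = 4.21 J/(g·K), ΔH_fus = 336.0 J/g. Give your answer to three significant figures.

q1 (melt at 0 °C): 134.4 × 336.0 = 45158 J
q2 (heat water 0.0→82.0 °C): 134.4 × 4.21 × 82.0 = 46398 J
Total: 45158 + 46398 = 91556 J = 91.6 kJ

q = 91.6 kJ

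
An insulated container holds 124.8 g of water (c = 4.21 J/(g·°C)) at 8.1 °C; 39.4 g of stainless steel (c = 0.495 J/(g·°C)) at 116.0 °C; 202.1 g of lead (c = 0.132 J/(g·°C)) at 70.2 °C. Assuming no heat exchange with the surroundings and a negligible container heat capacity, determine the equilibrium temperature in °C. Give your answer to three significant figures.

T_f = 14.7 °C

Σ mᵢcᵢ(T − Tᵢ) = 0  ⇒  T = Σ mᵢcᵢTᵢ / Σ mᵢcᵢ
Σ mᵢcᵢ = 124.8×4.21 + 39.4×0.495 + 202.1×0.132 = 571.5882
Σ mᵢcᵢTᵢ = 525.408×8.1 + 19.503×116.0 + 26.6772×70.2 = 8390.9
T = 8390.9 / 571.5882 = 14.68 °C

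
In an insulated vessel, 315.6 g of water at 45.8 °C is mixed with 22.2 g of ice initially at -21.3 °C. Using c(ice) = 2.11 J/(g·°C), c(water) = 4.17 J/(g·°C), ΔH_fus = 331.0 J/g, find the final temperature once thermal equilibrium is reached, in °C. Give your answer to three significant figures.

Heat to bring ice to 0 °C and melt it: q₁ = 22.2×2.11×21.3 + 22.2×331.0 = 8345.9 J
Heat the water can supply cooling to 0 °C: 315.6×4.17×45.8 = 60275.2 J > q₁, so all ice melts.
Energy balance: 315.6×4.17×(45.8 − T) = 8345.9 + 22.2×4.17×(T − 0)
1316.052(45.8 − T) = 8345.9 + 92.574 T
60275.2 − 8345.9 = 1408.626 T
T = 51929.3 / 1408.626 = 36.87 °C

T_f = 36.9 °C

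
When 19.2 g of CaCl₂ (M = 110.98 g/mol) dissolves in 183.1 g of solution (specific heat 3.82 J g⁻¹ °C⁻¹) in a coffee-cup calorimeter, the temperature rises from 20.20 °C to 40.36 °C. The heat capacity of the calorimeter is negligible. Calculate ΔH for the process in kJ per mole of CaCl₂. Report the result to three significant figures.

|ΔT| = |40.36 − 20.20| = 20.16 °C
|q_surr| = (183.1 × 3.82) × 20.16 = 699.442 × 20.16 = 14100 J
n(CaCl₂) = 19.2 / 110.98 = 0.1730 mol
Temperature rose, so q_rxn = −|q_surr| = -14.10 kJ
ΔH = q_rxn / n = -81.50 kJ/mol

ΔH = -81.5 kJ/mol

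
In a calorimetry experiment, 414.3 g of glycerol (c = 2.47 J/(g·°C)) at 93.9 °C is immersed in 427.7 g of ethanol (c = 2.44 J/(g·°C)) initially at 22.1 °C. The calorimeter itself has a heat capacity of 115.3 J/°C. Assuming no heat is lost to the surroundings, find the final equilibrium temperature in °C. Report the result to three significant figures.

Heat lost by glycerol = heat gained by ethanol + calorimeter.
(414.3)(2.47)(93.9 − T) = [(427.7)(2.44) + 115.3](T − 22.1)
1023.321 (93.9 − T) = 1158.888 (T − 22.1)
96090 − 1023.321 T = 1158.888 T − 25611
121701 = 2182.209 T
T = 55.77 °C

T_f = 55.8 °C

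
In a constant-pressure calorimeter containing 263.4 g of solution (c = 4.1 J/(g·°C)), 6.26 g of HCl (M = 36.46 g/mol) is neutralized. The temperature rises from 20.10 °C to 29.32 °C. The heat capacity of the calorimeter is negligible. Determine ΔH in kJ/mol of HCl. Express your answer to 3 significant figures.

ΔH = -58.0 kJ/mol

|ΔT| = |29.32 − 20.10| = 9.22 °C
|q_surr| = (263.4 × 4.1) × 9.22 = 1079.94 × 9.22 = 9957 J
n(HCl) = 6.26 / 36.46 = 0.1717 mol
Temperature rose, so q_rxn = −|q_surr| = -9.957 kJ
ΔH = q_rxn / n = -57.99 kJ/mol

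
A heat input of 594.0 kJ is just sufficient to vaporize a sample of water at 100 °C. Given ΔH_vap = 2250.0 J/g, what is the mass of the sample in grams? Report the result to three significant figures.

m = q / ΔH_vap = 594000 J / 2250.0 J/g = 264 g

m = 264 g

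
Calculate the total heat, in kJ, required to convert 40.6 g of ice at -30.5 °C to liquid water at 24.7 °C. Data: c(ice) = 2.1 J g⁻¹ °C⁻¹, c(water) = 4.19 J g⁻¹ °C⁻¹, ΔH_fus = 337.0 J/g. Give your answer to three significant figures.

q = 20.5 kJ

q1 (heat ice -30.5→0.0 °C): 40.6 × 2.1 × 30.5 = 2600 J
q2 (melt at 0 °C): 40.6 × 337.0 = 13682 J
q3 (heat water 0.0→24.7 °C): 40.6 × 4.19 × 24.7 = 4202 J
Total: 2600 + 13682 + 4202 = 20484 J = 20.5 kJ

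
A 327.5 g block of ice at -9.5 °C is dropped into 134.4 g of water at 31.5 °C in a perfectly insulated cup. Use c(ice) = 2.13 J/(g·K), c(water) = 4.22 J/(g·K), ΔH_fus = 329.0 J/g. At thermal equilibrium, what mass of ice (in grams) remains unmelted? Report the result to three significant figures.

Heat to warm all ice to 0 °C: 327.5×2.13×9.5 = 6627.0 J
Heat released by water cooling to 0 °C: 134.4×4.22×31.5 = 17866 J
17866 J < 6627.0 + 327.5×329.0 = 114374.5 J, so not all ice melts; final T = 0 °C.
Heat left for melting: 17866 − 6627.0 = 11239.0 J
Mass melted = 11239.0 / 329.0 = 34.16 g
Ice remaining = 327.5 − 34.16 = 293.34 g

m_ice remaining = 293 g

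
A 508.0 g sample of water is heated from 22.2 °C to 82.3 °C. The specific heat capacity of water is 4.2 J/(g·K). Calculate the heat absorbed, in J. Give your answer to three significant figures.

q = 128000 J

q = m c ΔT = 508.0 × 4.2 × (82.3 − 22.2)
q = 508.0 × 4.2 × 60.1 = 128200 J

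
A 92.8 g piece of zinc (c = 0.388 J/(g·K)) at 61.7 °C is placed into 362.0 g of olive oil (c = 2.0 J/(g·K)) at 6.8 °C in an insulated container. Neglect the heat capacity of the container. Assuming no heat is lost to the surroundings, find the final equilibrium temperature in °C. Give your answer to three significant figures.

T_f = 9.40 °C

Heat lost by zinc = heat gained by olive oil.
(92.8)(0.388)(61.7 − T) = (362.0)(2.0)(T − 6.8)
36.0064 (61.7 − T) = 724 (T − 6.8)
2221.6 − 36.0064 T = 724 T − 4923.2
7144.8 = 760.0064 T
T = 9.401 °C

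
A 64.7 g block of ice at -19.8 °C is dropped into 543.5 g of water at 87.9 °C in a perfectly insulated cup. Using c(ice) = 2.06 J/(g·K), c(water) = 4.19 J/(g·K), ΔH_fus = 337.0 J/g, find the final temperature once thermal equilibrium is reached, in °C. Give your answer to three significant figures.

T_f = 69.0 °C

Heat to bring ice to 0 °C and melt it: q₁ = 64.7×2.06×19.8 + 64.7×337.0 = 24443 J
Heat the water can supply cooling to 0 °C: 543.5×4.19×87.9 = 200172 J > q₁, so all ice melts.
Energy balance: 543.5×4.19×(87.9 − T) = 24443 + 64.7×4.19×(T − 0)
2277.265(87.9 − T) = 24443 + 271.093 T
200172 − 24443 = 2548.358 T
T = 175729 / 2548.358 = 68.96 °C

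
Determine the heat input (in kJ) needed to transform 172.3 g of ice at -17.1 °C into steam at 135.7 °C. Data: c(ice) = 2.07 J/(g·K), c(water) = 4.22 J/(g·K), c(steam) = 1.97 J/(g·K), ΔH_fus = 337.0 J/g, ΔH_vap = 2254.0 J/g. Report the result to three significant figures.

q = 537 kJ

q1 (heat ice -17.1→0.0 °C): 172.3 × 2.07 × 17.1 = 6099 J
q2 (melt at 0 °C): 172.3 × 337.0 = 58065 J
q3 (heat water 0.0→100.0 °C): 172.3 × 4.22 × 100.0 = 72711 J
q4 (vaporize at 100 °C): 172.3 × 2254.0 = 388364 J
q5 (heat steam 100.0→135.7 °C): 172.3 × 1.97 × 35.7 = 12118 J
Total: 6099 + 58065 + 72711 + 388364 + 12118 = 537357 J = 537 kJ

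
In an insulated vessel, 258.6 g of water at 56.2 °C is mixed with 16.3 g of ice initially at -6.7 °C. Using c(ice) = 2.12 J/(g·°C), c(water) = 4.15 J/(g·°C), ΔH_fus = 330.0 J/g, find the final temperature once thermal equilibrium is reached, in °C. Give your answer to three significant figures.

Heat to bring ice to 0 °C and melt it: q₁ = 16.3×2.12×6.7 + 16.3×330.0 = 5610.5 J
Heat the water can supply cooling to 0 °C: 258.6×4.15×56.2 = 60313.3 J > q₁, so all ice melts.
Energy balance: 258.6×4.15×(56.2 − T) = 5610.5 + 16.3×4.15×(T − 0)
1073.19(56.2 − T) = 5610.5 + 67.645 T
60313.3 − 5610.5 = 1140.835 T
T = 54702.8 / 1140.835 = 47.9498 °C

T_f = 47.9 °C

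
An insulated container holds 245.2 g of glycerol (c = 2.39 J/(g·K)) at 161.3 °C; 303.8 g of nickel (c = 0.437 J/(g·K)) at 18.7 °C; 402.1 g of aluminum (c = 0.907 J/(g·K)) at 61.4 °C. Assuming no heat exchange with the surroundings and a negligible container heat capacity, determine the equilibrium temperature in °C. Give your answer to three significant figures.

T_f = 110 °C

Σ mᵢcᵢ(T − Tᵢ) = 0  ⇒  T = Σ mᵢcᵢTᵢ / Σ mᵢcᵢ
Σ mᵢcᵢ = 245.2×2.39 + 303.8×0.437 + 402.1×0.907 = 1083.4933
Σ mᵢcᵢTᵢ = 586.028×161.3 + 132.7606×18.7 + 364.7047×61.4 = 119400
T = 119400 / 1083.4933 = 110.2 °C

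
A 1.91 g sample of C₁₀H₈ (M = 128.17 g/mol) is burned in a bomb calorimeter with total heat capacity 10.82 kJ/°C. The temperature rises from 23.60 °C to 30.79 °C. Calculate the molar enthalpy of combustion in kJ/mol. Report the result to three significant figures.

ΔH = -5220 kJ/mol

ΔT = 30.79 − 23.60 = 7.19 °C
q_cal = C_cal × ΔT = 10.82 × 7.19 = 77.7958 kJ
n = 1.91 / 128.17 = 0.01490 mol
q_rxn = −q_cal = -77.7958 kJ
ΔH = -77.7958 / 0.01490 = -5221 kJ/mol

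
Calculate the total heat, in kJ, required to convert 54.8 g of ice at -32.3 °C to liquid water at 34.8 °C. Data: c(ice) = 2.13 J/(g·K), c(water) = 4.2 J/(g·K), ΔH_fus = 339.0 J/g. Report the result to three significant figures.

q1 (heat ice -32.3→0.0 °C): 54.8 × 2.13 × 32.3 = 3770 J
q2 (melt at 0 °C): 54.8 × 339.0 = 18577 J
q3 (heat water 0.0→34.8 °C): 54.8 × 4.2 × 34.8 = 8010 J
Total: 3770 + 18577 + 8010 = 30357 J = 30.4 kJ

q = 30.4 kJ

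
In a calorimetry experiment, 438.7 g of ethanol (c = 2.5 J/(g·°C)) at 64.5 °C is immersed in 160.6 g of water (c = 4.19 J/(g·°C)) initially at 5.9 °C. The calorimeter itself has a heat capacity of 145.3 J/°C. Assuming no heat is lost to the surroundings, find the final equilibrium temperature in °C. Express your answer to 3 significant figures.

Heat lost by ethanol = heat gained by water + calorimeter.
(438.7)(2.5)(64.5 − T) = [(160.6)(4.19) + 145.3](T − 5.9)
1096.75 (64.5 − T) = 818.214 (T − 5.9)
70740 − 1096.75 T = 818.214 T − 4827.5
75567.5 = 1914.964 T
T = 39.46 °C

T_f = 39.5 °C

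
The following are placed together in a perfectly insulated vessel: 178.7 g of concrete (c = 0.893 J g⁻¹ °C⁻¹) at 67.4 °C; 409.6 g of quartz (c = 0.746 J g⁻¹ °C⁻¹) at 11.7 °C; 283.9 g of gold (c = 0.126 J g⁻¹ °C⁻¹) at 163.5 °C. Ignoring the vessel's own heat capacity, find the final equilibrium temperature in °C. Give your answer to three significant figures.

Σ mᵢcᵢ(T − Tᵢ) = 0  ⇒  T = Σ mᵢcᵢTᵢ / Σ mᵢcᵢ
Σ mᵢcᵢ = 178.7×0.893 + 409.6×0.746 + 283.9×0.126 = 500.9121
Σ mᵢcᵢTᵢ = 159.5791×67.4 + 305.5616×11.7 + 35.7714×163.5 = 20179
T = 20179 / 500.9121 = 40.28 °C

T_f = 40.3 °C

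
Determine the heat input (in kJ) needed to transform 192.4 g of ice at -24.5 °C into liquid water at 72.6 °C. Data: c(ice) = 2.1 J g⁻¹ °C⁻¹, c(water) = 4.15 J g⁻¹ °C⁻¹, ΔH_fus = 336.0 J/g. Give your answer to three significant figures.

q1 (heat ice -24.5→0.0 °C): 192.4 × 2.1 × 24.5 = 9899 J
q2 (melt at 0 °C): 192.4 × 336.0 = 64646 J
q3 (heat water 0.0→72.6 °C): 192.4 × 4.15 × 72.6 = 57968 J
Total: 9899 + 64646 + 57968 = 132513 J = 133 kJ

q = 133 kJ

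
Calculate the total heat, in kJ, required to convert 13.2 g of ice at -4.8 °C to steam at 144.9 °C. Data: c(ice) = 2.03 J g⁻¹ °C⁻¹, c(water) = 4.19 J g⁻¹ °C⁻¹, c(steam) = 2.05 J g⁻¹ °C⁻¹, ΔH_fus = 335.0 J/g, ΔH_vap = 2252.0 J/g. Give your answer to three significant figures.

q1 (heat ice -4.8→0.0 °C): 13.2 × 2.03 × 4.8 = 129 J
q2 (melt at 0 °C): 13.2 × 335.0 = 4422 J
q3 (heat water 0.0→100.0 °C): 13.2 × 4.19 × 100.0 = 5531 J
q4 (vaporize at 100 °C): 13.2 × 2252.0 = 29726 J
q5 (heat steam 100.0→144.9 °C): 13.2 × 2.05 × 44.9 = 1215 J
Total: 129 + 4422 + 5531 + 29726 + 1215 = 41023 J = 41.0 kJ

q = 41.0 kJ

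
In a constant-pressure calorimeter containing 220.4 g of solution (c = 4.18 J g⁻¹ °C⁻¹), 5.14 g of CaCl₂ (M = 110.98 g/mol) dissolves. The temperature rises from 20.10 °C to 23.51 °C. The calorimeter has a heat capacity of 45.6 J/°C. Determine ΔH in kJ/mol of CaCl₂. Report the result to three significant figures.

|ΔT| = |23.51 − 20.10| = 3.41 °C
|q_surr| = (220.4 × 4.18 + 45.6) × 3.41 = 966.872 × 3.41 = 3297 J
n(CaCl₂) = 5.14 / 110.98 = 0.04631 mol
Temperature rose, so q_rxn = −|q_surr| = -3.297 kJ
ΔH = q_rxn / n = -71.19 kJ/mol

ΔH = -71.2 kJ/mol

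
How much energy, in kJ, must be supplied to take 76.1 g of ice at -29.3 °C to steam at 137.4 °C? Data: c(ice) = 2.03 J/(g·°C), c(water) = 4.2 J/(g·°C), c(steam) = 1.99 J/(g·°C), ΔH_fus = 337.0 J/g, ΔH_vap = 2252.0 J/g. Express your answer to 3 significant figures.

q1 (heat ice -29.3→0.0 °C): 76.1 × 2.03 × 29.3 = 4526 J
q2 (melt at 0 °C): 76.1 × 337.0 = 25646 J
q3 (heat water 0.0→100.0 °C): 76.1 × 4.2 × 100.0 = 31962 J
q4 (vaporize at 100 °C): 76.1 × 2252.0 = 171377 J
q5 (heat steam 100.0→137.4 °C): 76.1 × 1.99 × 37.4 = 5664 J
Total: 4526 + 25646 + 31962 + 171377 + 5664 = 239175 J = 239 kJ

q = 239 kJ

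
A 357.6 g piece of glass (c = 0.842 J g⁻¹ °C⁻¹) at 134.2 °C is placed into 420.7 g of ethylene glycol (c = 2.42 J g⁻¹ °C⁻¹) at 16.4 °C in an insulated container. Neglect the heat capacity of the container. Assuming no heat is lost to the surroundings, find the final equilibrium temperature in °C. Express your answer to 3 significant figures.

T_f = 43.3 °C

Heat lost by glass = heat gained by ethylene glycol.
(357.6)(0.842)(134.2 − T) = (420.7)(2.42)(T − 16.4)
301.0992 (134.2 − T) = 1018.094 (T − 16.4)
40408 − 301.0992 T = 1018.094 T − 16697
57105 = 1319.1932 T
T = 43.29 °C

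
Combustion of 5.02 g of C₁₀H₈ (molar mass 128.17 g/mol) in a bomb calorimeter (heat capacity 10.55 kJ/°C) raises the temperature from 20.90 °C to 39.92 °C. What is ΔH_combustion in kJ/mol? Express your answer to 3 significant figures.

ΔT = 39.92 − 20.90 = 19.02 °C
q_cal = C_cal × ΔT = 10.55 × 19.02 = 200.661 kJ
n = 5.02 / 128.17 = 0.03917 mol
q_rxn = −q_cal = -200.661 kJ
ΔH = -200.661 / 0.03917 = -5123 kJ/mol

ΔH = -5120 kJ/mol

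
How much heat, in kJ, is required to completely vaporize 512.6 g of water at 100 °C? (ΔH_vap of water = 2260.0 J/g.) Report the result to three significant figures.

q = m × ΔH_vap = 512.6 × 2260.0 = 1158000 J = 1160 kJ

q = 1160 kJ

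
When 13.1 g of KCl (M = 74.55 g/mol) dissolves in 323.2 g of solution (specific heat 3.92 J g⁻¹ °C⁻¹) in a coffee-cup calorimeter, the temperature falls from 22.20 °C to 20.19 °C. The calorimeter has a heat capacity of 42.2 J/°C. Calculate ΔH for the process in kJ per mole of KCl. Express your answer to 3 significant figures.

ΔH = 15.0 kJ/mol

|ΔT| = |20.19 − 22.20| = 2.01 °C
|q_surr| = (323.2 × 3.92 + 42.2) × 2.01 = 1309.144 × 2.01 = 2631 J
n(KCl) = 13.1 / 74.55 = 0.1757 mol
Temperature fell, so q_rxn = +|q_surr| = 2.631 kJ
ΔH = q_rxn / n = 14.97 kJ/mol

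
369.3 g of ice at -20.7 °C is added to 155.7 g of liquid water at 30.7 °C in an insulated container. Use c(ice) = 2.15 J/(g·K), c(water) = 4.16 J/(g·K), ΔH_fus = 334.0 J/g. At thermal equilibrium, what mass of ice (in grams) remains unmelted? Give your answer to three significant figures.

Heat to warm all ice to 0 °C: 369.3×2.15×20.7 = 16436 J
Heat released by water cooling to 0 °C: 155.7×4.16×30.7 = 19885 J
19885 J < 16436 + 369.3×334.0 = 139782.2 J, so not all ice melts; final T = 0 °C.
Heat left for melting: 19885 − 16436 = 3449 J
Mass melted = 3449 / 334.0 = 10.33 g
Ice remaining = 369.3 − 10.33 = 358.97 g

m_ice remaining = 359 g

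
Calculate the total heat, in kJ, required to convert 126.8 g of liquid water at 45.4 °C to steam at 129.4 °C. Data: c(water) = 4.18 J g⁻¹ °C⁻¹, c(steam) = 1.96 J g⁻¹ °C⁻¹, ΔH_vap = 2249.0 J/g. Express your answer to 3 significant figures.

q1 (heat water 45.4→100.0 °C): 126.8 × 4.18 × 54.6 = 28939 J
q2 (vaporize at 100 °C): 126.8 × 2249.0 = 285173 J
q3 (heat steam 100.0→129.4 °C): 126.8 × 1.96 × 29.4 = 7307 J
Total: 28939 + 285173 + 7307 = 321419 J = 321 kJ

q = 321 kJ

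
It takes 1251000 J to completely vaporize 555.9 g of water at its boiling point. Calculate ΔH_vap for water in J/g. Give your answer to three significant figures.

ΔH_vap = 2250 J/g

ΔH_vap = q / m = 1251000 / 555.9 = 2250 J/g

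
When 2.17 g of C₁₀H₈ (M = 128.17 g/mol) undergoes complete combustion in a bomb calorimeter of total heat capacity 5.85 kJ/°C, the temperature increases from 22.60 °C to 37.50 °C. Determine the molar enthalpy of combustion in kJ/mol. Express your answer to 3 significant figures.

ΔT = 37.50 − 22.60 = 14.90 °C
q_cal = C_cal × ΔT = 5.85 × 14.90 = 87.165 kJ
n = 2.17 / 128.17 = 0.01693 mol
q_rxn = −q_cal = -87.165 kJ
ΔH = -87.165 / 0.01693 = -5149 kJ/mol

ΔH = -5150 kJ/mol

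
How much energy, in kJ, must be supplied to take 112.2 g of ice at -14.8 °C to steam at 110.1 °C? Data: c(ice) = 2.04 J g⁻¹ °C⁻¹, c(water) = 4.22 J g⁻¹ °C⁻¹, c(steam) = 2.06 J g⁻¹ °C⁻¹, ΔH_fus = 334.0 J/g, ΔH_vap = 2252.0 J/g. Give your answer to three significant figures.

q1 (heat ice -14.8→0.0 °C): 112.2 × 2.04 × 14.8 = 3388 J
q2 (melt at 0 °C): 112.2 × 334.0 = 37475 J
q3 (heat water 0.0→100.0 °C): 112.2 × 4.22 × 100.0 = 47348 J
q4 (vaporize at 100 °C): 112.2 × 2252.0 = 252674 J
q5 (heat steam 100.0→110.1 °C): 112.2 × 2.06 × 10.1 = 2334 J
Total: 3388 + 37475 + 47348 + 252674 + 2334 = 343219 J = 343 kJ

q = 343 kJ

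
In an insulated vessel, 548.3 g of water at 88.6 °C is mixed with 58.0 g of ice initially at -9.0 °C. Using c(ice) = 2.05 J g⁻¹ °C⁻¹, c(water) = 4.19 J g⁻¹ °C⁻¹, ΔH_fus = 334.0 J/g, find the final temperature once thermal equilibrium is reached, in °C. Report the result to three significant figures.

T_f = 72.1 °C

Heat to bring ice to 0 °C and melt it: q₁ = 58.0×2.05×9.0 + 58.0×334.0 = 20442 J
Heat the water can supply cooling to 0 °C: 548.3×4.19×88.6 = 203548 J > q₁, so all ice melts.
Energy balance: 548.3×4.19×(88.6 − T) = 20442 + 58.0×4.19×(T − 0)
2297.377(88.6 − T) = 20442 + 243.02 T
203548 − 20442 = 2540.397 T
T = 183106 / 2540.397 = 72.08 °C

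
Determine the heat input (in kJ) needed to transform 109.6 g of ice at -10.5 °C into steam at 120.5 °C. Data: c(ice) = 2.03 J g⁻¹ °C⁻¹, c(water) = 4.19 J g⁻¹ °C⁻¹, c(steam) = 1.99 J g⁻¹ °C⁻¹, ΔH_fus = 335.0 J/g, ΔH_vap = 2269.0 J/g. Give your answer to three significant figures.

q1 (heat ice -10.5→0.0 °C): 109.6 × 2.03 × 10.5 = 2336 J
q2 (melt at 0 °C): 109.6 × 335.0 = 36716 J
q3 (heat water 0.0→100.0 °C): 109.6 × 4.19 × 100.0 = 45922 J
q4 (vaporize at 100 °C): 109.6 × 2269.0 = 248682 J
q5 (heat steam 100.0→120.5 °C): 109.6 × 1.99 × 20.5 = 4471 J
Total: 2336 + 36716 + 45922 + 248682 + 4471 = 338127 J = 338 kJ

q = 338 kJ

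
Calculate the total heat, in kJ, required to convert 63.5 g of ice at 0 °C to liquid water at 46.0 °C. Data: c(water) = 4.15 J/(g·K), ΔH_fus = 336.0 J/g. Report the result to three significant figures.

q = 33.5 kJ

q1 (melt at 0 °C): 63.5 × 336.0 = 21336 J
q2 (heat water 0.0→46.0 °C): 63.5 × 4.15 × 46.0 = 12122 J
Total: 21336 + 12122 = 33458 J = 33.5 kJ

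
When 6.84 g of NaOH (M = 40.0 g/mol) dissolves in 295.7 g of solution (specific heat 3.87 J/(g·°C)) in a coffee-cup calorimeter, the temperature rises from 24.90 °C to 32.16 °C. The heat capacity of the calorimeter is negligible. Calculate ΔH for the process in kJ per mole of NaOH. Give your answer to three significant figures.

ΔH = -48.6 kJ/mol

|ΔT| = |32.16 − 24.90| = 7.26 °C
|q_surr| = (295.7 × 3.87) × 7.26 = 1144.359 × 7.26 = 8308 J
n(NaOH) = 6.84 / 40.0 = 0.1710 mol
Temperature rose, so q_rxn = −|q_surr| = -8.308 kJ
ΔH = q_rxn / n = -48.58 kJ/mol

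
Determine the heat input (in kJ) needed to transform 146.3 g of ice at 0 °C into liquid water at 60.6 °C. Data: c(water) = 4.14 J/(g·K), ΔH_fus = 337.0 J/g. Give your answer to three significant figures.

q = 86.0 kJ

q1 (melt at 0 °C): 146.3 × 337.0 = 49303 J
q2 (heat water 0.0→60.6 °C): 146.3 × 4.14 × 60.6 = 36704 J
Total: 49303 + 36704 = 86007 J = 86.0 kJ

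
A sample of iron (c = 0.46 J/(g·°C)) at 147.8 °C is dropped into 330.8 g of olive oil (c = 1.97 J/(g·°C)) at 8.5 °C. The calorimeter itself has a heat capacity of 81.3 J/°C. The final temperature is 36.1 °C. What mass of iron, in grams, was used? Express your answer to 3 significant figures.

q_gained = (330.8 × 1.97 + 81.3) × (36.1 − 8.5) = 20230 J
q_lost = m × 0.46 × (147.8 − 36.1) = 51.382 m
m = 20230 / 51.382 = 394 g

m = 394 g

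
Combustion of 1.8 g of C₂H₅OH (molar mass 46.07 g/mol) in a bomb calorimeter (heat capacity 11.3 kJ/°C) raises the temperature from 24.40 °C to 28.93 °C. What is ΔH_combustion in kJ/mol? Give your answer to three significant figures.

ΔH = -1310 kJ/mol

ΔT = 28.93 − 24.40 = 4.53 °C
q_cal = C_cal × ΔT = 11.3 × 4.53 = 51.189 kJ
n = 1.8 / 46.07 = 0.03907 mol
q_rxn = −q_cal = -51.189 kJ
ΔH = -51.189 / 0.03907 = -1310 kJ/mol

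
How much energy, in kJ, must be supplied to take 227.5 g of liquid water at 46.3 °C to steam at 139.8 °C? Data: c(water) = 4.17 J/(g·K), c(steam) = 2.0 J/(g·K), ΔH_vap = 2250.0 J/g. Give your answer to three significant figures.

q1 (heat water 46.3→100.0 °C): 227.5 × 4.17 × 53.7 = 50944 J
q2 (vaporize at 100 °C): 227.5 × 2250.0 = 511875 J
q3 (heat steam 100.0→139.8 °C): 227.5 × 2.0 × 39.8 = 18109 J
Total: 50944 + 511875 + 18109 = 580928 J = 581 kJ

q = 581 kJ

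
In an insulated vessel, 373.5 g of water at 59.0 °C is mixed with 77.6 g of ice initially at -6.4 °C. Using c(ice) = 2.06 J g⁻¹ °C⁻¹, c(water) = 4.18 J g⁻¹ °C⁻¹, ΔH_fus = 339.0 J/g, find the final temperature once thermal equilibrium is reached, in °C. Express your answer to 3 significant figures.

T_f = 34.4 °C

Heat to bring ice to 0 °C and melt it: q₁ = 77.6×2.06×6.4 + 77.6×339.0 = 27329 J
Heat the water can supply cooling to 0 °C: 373.5×4.18×59.0 = 92112.6 J > q₁, so all ice melts.
Energy balance: 373.5×4.18×(59.0 − T) = 27329 + 77.6×4.18×(T − 0)
1561.23(59.0 − T) = 27329 + 324.368 T
92112.6 − 27329 = 1885.598 T
T = 64783.6 / 1885.598 = 34.36 °C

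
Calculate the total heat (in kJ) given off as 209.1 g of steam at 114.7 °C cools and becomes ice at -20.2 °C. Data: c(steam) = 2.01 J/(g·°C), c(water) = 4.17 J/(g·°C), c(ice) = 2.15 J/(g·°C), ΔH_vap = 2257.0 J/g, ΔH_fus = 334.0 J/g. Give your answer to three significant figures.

q = 644 kJ

q1 (cool steam 114.7→100 °C): 209.1 × 2.01 × 14.7 = 6178 J
q2 (condense at 100 °C): 209.1 × 2257.0 = 471939 J
q3 (cool water 100→0 °C): 209.1 × 4.17 × 100.0 = 87195 J
q4 (freeze at 0 °C): 209.1 × 334.0 = 69839 J
q5 (cool ice 0→-20.2 °C): 209.1 × 2.15 × 20.2 = 9081 J
Total: 6178 + 471939 + 87195 + 69839 + 9081 = 644232 J = 644 kJ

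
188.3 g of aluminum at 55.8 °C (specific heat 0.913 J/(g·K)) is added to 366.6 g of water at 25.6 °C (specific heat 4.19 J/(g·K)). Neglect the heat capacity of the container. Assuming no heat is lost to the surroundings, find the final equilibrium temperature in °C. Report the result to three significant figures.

T_f = 28.6 °C

Heat lost by aluminum = heat gained by water.
(188.3)(0.913)(55.8 − T) = (366.6)(4.19)(T − 25.6)
171.9179 (55.8 − T) = 1536.054 (T − 25.6)
9593.0 − 171.9179 T = 1536.054 T − 39323
48916.0 = 1707.9719 T
T = 28.64 °C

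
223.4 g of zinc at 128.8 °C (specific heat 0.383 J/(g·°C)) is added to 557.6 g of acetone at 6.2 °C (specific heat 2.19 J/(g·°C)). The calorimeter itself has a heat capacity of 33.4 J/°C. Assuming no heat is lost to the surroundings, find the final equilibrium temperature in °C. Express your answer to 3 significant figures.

Heat lost by zinc = heat gained by acetone + calorimeter.
(223.4)(0.383)(128.8 − T) = [(557.6)(2.19) + 33.4](T − 6.2)
85.5622 (128.8 − T) = 1254.544 (T − 6.2)
11020 − 85.5622 T = 1254.544 T − 7778.2
18798.2 = 1340.1062 T
T = 14.03 °C

T_f = 14.0 °C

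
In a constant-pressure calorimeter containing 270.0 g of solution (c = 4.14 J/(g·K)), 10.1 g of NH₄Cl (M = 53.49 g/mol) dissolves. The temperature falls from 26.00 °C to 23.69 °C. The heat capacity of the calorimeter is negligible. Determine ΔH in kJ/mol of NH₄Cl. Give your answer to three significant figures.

|ΔT| = |23.69 − 26.00| = 2.31 °C
|q_surr| = (270.0 × 4.14) × 2.31 = 1117.8 × 2.31 = 2582 J
n(NH₄Cl) = 10.1 / 53.49 = 0.1888 mol
Temperature fell, so q_rxn = +|q_surr| = 2.582 kJ
ΔH = q_rxn / n = 13.68 kJ/mol

ΔH = 13.7 kJ/mol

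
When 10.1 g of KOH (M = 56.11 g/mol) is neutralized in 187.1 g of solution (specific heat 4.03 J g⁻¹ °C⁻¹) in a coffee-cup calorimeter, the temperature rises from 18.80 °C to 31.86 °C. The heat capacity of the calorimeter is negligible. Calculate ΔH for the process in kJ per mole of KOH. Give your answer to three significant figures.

|ΔT| = |31.86 − 18.80| = 13.06 °C
|q_surr| = (187.1 × 4.03) × 13.06 = 754.013 × 13.06 = 9847 J
n(KOH) = 10.1 / 56.11 = 0.1800 mol
Temperature rose, so q_rxn = −|q_surr| = -9.847 kJ
ΔH = q_rxn / n = -54.71 kJ/mol

ΔH = -54.7 kJ/mol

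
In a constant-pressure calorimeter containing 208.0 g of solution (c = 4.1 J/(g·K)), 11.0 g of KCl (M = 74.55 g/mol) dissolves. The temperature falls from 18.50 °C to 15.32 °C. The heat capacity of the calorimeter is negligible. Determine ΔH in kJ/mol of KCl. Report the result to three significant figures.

|ΔT| = |15.32 − 18.50| = 3.18 °C
|q_surr| = (208.0 × 4.1) × 3.18 = 852.8 × 3.18 = 2712 J
n(KCl) = 11.0 / 74.55 = 0.1476 mol
Temperature fell, so q_rxn = +|q_surr| = 2.712 kJ
ΔH = q_rxn / n = 18.37 kJ/mol

ΔH = 18.4 kJ/mol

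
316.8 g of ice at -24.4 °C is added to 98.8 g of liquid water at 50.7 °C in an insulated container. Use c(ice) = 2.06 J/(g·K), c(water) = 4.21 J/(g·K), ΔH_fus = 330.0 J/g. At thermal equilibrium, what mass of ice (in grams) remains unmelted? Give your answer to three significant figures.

m_ice remaining = 301 g

Heat to warm all ice to 0 °C: 316.8×2.06×24.4 = 15924 J
Heat released by water cooling to 0 °C: 98.8×4.21×50.7 = 21089 J
21089 J < 15924 + 316.8×330.0 = 120468 J, so not all ice melts; final T = 0 °C.
Heat left for melting: 21089 − 15924 = 5165 J
Mass melted = 5165 / 330.0 = 15.65 g
Ice remaining = 316.8 − 15.65 = 301.15 g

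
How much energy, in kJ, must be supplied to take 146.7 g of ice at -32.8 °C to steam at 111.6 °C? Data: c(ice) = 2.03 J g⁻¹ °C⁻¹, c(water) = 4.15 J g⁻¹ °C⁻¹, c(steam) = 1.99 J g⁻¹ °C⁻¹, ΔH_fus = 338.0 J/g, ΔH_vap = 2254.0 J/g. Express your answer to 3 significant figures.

q = 454 kJ

q1 (heat ice -32.8→0.0 °C): 146.7 × 2.03 × 32.8 = 9768 J
q2 (melt at 0 °C): 146.7 × 338.0 = 49585 J
q3 (heat water 0.0→100.0 °C): 146.7 × 4.15 × 100.0 = 60881 J
q4 (vaporize at 100 °C): 146.7 × 2254.0 = 330662 J
q5 (heat steam 100.0→111.6 °C): 146.7 × 1.99 × 11.6 = 3386 J
Total: 9768 + 49585 + 60881 + 330662 + 3386 = 454282 J = 454 kJ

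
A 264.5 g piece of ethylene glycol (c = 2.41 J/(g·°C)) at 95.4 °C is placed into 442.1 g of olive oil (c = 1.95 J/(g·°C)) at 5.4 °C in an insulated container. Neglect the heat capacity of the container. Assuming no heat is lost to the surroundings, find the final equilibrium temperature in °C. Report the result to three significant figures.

Heat lost by ethylene glycol = heat gained by olive oil.
(264.5)(2.41)(95.4 − T) = (442.1)(1.95)(T − 5.4)
637.445 (95.4 − T) = 862.095 (T − 5.4)
60812 − 637.445 T = 862.095 T − 4655.3
65467.3 = 1499.540 T
T = 43.66 °C

T_f = 43.7 °C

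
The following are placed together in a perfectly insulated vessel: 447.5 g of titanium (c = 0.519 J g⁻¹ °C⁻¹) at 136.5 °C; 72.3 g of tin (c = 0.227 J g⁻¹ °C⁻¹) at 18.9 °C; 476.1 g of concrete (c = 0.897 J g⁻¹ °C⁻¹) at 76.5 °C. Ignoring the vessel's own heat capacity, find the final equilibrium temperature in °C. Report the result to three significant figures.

T_f = 95.7 °C

Σ mᵢcᵢ(T − Tᵢ) = 0  ⇒  T = Σ mᵢcᵢTᵢ / Σ mᵢcᵢ
Σ mᵢcᵢ = 447.5×0.519 + 72.3×0.227 + 476.1×0.897 = 675.7263
Σ mᵢcᵢTᵢ = 232.2525×136.5 + 16.4121×18.9 + 427.0617×76.5 = 64683
T = 64683 / 675.7263 = 95.72 °C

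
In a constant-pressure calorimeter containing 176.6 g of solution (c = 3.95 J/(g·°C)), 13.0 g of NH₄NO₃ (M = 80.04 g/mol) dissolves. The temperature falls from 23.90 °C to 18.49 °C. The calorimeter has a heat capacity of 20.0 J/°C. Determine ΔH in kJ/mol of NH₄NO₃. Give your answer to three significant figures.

ΔH = 23.9 kJ/mol

|ΔT| = |18.49 − 23.90| = 5.41 °C
|q_surr| = (176.6 × 3.95 + 20.0) × 5.41 = 717.57 × 5.41 = 3882 J
n(NH₄NO₃) = 13.0 / 80.04 = 0.1624 mol
Temperature fell, so q_rxn = +|q_surr| = 3.882 kJ
ΔH = q_rxn / n = 23.90 kJ/mol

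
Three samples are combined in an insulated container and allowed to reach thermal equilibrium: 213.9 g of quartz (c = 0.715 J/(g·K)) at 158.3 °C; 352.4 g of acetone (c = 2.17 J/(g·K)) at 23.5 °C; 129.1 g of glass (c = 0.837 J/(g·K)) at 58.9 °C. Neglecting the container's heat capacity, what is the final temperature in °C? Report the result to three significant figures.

T_f = 47.3 °C

Σ mᵢcᵢ(T − Tᵢ) = 0  ⇒  T = Σ mᵢcᵢTᵢ / Σ mᵢcᵢ
Σ mᵢcᵢ = 213.9×0.715 + 352.4×2.17 + 129.1×0.837 = 1025.7032
Σ mᵢcᵢTᵢ = 152.9385×158.3 + 764.708×23.5 + 108.0567×58.9 = 48545
T = 48545 / 1025.7032 = 47.33 °C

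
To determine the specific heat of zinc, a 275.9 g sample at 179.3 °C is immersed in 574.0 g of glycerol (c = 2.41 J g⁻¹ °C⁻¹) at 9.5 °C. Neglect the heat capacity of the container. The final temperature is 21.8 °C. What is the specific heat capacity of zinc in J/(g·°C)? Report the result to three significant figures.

c = 0.392 J/(g·°C)

q_gained = (574.0 × 2.41) × (21.8 − 9.5) = 17020 J
q_lost = 275.9 × c × (179.3 − 21.8) = 43454.25 c
Set equal: c = 17020 / 43454.25 = 0.392 J/(g·°C)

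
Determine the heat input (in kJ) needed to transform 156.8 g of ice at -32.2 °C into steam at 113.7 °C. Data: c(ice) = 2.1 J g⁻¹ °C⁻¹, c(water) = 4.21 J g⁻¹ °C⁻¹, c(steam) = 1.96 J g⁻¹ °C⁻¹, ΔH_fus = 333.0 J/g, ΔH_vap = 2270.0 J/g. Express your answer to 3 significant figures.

q = 489 kJ

q1 (heat ice -32.2→0.0 °C): 156.8 × 2.1 × 32.2 = 10603 J
q2 (melt at 0 °C): 156.8 × 333.0 = 52214 J
q3 (heat water 0.0→100.0 °C): 156.8 × 4.21 × 100.0 = 66013 J
q4 (vaporize at 100 °C): 156.8 × 2270.0 = 355936 J
q5 (heat steam 100.0→113.7 °C): 156.8 × 1.96 × 13.7 = 4210 J
Total: 10603 + 52214 + 66013 + 355936 + 4210 = 488976 J = 489 kJ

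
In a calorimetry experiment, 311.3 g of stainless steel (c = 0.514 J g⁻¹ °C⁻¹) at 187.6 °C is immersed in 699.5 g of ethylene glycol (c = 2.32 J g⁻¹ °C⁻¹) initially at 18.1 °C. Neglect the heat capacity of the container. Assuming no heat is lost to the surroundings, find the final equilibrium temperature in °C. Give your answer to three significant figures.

Heat lost by stainless steel = heat gained by ethylene glycol.
(311.3)(0.514)(187.6 − T) = (699.5)(2.32)(T − 18.1)
160.0082 (187.6 − T) = 1622.84 (T − 18.1)
30018 − 160.0082 T = 1622.84 T − 29373
59391 = 1782.8482 T
T = 33.31 °C

T_f = 33.3 °C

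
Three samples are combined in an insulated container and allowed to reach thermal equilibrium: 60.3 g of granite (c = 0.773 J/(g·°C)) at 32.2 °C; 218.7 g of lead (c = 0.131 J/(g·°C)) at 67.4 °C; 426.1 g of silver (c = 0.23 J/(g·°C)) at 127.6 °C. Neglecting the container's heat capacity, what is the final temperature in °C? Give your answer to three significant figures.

Σ mᵢcᵢ(T − Tᵢ) = 0  ⇒  T = Σ mᵢcᵢTᵢ / Σ mᵢcᵢ
Σ mᵢcᵢ = 60.3×0.773 + 218.7×0.131 + 426.1×0.23 = 173.2646
Σ mᵢcᵢTᵢ = 46.6119×32.2 + 28.6497×67.4 + 98.003×127.6 = 15937
T = 15937 / 173.2646 = 91.98 °C

T_f = 92.0 °C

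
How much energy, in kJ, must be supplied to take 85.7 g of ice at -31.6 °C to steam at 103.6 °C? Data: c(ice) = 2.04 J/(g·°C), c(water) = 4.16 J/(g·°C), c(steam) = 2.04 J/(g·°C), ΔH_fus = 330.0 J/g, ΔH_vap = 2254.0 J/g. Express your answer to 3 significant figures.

q = 263 kJ

q1 (heat ice -31.6→0.0 °C): 85.7 × 2.04 × 31.6 = 5525 J
q2 (melt at 0 °C): 85.7 × 330.0 = 28281 J
q3 (heat water 0.0→100.0 °C): 85.7 × 4.16 × 100.0 = 35651 J
q4 (vaporize at 100 °C): 85.7 × 2254.0 = 193168 J
q5 (heat steam 100.0→103.6 °C): 85.7 × 2.04 × 3.6 = 629 J
Total: 5525 + 28281 + 35651 + 193168 + 629 = 263254 J = 263 kJ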